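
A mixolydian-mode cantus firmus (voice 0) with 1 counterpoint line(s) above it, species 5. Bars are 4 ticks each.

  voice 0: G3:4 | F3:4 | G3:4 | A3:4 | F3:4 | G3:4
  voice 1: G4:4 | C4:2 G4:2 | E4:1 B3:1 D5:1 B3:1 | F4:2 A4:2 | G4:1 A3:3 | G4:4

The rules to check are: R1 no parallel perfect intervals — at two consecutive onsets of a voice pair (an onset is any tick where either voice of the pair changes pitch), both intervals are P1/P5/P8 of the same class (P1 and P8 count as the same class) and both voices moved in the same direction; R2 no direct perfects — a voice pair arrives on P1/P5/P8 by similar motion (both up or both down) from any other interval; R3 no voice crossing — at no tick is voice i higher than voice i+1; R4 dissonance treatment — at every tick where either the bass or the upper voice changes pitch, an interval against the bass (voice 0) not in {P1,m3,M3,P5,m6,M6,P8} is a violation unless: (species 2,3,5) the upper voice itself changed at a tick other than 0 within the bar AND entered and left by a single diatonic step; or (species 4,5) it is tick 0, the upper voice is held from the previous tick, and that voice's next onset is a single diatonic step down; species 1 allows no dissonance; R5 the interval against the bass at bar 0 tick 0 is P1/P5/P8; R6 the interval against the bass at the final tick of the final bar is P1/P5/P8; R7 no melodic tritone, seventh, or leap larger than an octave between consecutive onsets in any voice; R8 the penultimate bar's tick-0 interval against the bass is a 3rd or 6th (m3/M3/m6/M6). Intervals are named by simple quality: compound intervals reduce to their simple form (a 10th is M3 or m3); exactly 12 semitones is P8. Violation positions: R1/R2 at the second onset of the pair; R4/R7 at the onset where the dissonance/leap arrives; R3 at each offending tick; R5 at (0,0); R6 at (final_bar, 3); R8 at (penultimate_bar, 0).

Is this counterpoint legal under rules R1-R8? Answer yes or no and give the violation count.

bar 0: v0=G3 v1=G4 (P8)
bar 1: v0=F3 v1=C4 (P5)
bar 2: v0=G3 v1=E4 (M6)
bar 3: v0=A3 v1=F4 (m6)
bar 4: v0=F3 v1=G4 (M2)
bar 5: v0=G3 v1=G4 (P8)
  R2 @ bar1.0: G3/G4 P8 -> F3/C4 P5 similar
  R4 @ bar1.2: F3/G4 M2 untreated
  R7 @ bar2.2: B3->D5 leap 15st
  R7 @ bar2.3: D5->B3 leap 15st
  R7 @ bar3.0: B3->F4 leap 6st
  R4 @ bar4.0: F3/G4 M2 untreated
  R8 @ bar4.0: penult M2 not 3rd/6th
  R7 @ bar4.1: G4->A3 leap 10st
  R2 @ bar5.0: F3/A3 M3 -> G3/G4 P8 similar
  R7 @ bar5.0: A3->G4 leap 10st

No (10 violations)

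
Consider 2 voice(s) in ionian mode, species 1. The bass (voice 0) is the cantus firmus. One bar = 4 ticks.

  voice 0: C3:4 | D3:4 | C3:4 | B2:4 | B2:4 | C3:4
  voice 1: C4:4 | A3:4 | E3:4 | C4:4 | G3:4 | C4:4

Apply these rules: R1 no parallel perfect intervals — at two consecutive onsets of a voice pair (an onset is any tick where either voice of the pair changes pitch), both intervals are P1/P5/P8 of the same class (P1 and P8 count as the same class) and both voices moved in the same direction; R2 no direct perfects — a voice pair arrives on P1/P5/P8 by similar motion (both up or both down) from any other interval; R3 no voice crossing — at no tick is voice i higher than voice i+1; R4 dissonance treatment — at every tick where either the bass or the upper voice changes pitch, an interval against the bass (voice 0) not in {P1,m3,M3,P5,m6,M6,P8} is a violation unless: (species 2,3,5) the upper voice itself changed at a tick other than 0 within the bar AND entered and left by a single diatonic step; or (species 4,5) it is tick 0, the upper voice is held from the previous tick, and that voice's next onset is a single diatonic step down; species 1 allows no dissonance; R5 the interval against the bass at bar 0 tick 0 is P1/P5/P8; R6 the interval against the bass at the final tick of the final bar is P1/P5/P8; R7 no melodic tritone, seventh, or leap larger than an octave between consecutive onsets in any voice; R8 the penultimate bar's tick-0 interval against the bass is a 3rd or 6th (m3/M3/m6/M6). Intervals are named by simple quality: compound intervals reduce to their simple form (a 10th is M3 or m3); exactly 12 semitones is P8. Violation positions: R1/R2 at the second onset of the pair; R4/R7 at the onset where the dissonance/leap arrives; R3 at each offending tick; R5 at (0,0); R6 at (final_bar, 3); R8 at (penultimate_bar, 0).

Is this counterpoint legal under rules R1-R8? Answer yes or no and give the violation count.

bar 0: v0=C3 v1=C4 (P8)
bar 1: v0=D3 v1=A3 (P5)
bar 2: v0=C3 v1=E3 (M3)
bar 3: v0=B2 v1=C4 (m2)
bar 4: v0=B2 v1=G3 (m6)
bar 5: v0=C3 v1=C4 (P8)
  R4 @ bar3.0: B2/C4 m2 untreated
  R2 @ bar5.0: B2/G3 m6 -> C3/C4 P8 similar

No (2 violations)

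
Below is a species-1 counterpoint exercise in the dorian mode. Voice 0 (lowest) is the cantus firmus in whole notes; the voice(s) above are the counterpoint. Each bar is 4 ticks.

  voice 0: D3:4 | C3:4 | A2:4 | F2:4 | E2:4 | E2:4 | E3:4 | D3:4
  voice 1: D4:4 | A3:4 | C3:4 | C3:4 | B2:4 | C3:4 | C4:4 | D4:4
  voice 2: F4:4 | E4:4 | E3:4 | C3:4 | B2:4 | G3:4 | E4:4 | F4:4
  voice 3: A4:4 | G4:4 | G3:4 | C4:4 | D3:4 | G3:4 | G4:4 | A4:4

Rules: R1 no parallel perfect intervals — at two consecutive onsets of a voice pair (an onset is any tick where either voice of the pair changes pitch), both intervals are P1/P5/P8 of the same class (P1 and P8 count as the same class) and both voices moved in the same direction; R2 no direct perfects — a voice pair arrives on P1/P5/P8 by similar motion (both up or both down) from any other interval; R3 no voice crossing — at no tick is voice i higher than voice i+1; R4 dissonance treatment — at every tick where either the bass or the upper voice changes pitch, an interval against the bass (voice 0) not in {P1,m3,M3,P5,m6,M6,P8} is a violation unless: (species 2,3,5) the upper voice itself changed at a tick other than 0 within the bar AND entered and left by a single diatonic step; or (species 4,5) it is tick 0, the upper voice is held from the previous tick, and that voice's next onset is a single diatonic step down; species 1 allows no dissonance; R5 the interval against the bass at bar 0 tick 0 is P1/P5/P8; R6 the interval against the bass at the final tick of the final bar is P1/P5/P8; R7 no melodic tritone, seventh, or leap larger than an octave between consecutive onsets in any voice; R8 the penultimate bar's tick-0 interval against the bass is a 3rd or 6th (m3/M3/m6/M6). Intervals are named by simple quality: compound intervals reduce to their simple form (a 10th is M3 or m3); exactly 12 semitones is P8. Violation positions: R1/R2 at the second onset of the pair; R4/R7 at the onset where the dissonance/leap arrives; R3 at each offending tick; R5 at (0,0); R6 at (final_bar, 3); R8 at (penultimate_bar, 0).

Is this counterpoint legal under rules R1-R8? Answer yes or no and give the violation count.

bar 0: v0=D3 v1=D4 v2=F4 v3=A4 (P5)
bar 1: v0=C3 v1=A3 v2=E4 v3=G4 (P5)
bar 2: v0=A2 v1=C3 v2=E3 v3=G3 (m7)
bar 3: v0=F2 v1=C3 v2=C3 v3=C4 (P5)
bar 4: v0=E2 v1=B2 v2=B2 v3=D3 (m7)
bar 5: v0=E2 v1=C3 v2=G3 v3=G3 (m3)
bar 6: v0=E3 v1=C4 v2=E4 v3=G4 (m3)
bar 7: v0=D3 v1=D4 v2=F4 v3=A4 (P5)
  R5 @ bar0.0: opens on m3
  R1 @ bar1.0: D3/A4 P5 -> C3/G4 P5 similar
  R2 @ bar1.0: D4/F4 m3 -> A3/E4 P5 similar
  R2 @ bar2.0: C3/E4 M3 -> A2/E3 P5 similar
  R2 @ bar2.0: A3/G4 m7 -> C3/G3 P5 similar
  R4 @ bar2.0: A2/G3 m7 untreated
  R1 @ bar3.0: A2/E3 P5 -> F2/C3 P5 similar
  R1 @ bar4.0: F2/C3 P5 -> E2/B2 P5 similar
  R1 @ bar4.0: F2/C3 P5 -> E2/B2 P5 similar
  R1 @ bar4.0: C3/C3 P1 -> B2/B2 P1 similar
  R4 @ bar4.0: E2/D3 m7 untreated
  R7 @ bar4.0: C4->D3 leap 10st
  R2 @ bar5.0: B2/B2 P1 -> C3/G3 P5 similar
  R2 @ bar5.0: B2/D3 m3 -> C3/G3 P5 similar
  R2 @ bar5.0: B2/D3 m3 -> G3/G3 P1 similar
  R1 @ bar6.0: C3/G3 P5 -> C4/G4 P5 similar
  R2 @ bar6.0: E2/G3 m3 -> E3/E4 P8 similar
  R8 @ bar6.0: penult P8 not 3rd/6th
  R1 @ bar7.0: C4/G4 P5 -> D4/A4 P5 similar
  R6 @ bar7.3: closes on m3

No (20 violations)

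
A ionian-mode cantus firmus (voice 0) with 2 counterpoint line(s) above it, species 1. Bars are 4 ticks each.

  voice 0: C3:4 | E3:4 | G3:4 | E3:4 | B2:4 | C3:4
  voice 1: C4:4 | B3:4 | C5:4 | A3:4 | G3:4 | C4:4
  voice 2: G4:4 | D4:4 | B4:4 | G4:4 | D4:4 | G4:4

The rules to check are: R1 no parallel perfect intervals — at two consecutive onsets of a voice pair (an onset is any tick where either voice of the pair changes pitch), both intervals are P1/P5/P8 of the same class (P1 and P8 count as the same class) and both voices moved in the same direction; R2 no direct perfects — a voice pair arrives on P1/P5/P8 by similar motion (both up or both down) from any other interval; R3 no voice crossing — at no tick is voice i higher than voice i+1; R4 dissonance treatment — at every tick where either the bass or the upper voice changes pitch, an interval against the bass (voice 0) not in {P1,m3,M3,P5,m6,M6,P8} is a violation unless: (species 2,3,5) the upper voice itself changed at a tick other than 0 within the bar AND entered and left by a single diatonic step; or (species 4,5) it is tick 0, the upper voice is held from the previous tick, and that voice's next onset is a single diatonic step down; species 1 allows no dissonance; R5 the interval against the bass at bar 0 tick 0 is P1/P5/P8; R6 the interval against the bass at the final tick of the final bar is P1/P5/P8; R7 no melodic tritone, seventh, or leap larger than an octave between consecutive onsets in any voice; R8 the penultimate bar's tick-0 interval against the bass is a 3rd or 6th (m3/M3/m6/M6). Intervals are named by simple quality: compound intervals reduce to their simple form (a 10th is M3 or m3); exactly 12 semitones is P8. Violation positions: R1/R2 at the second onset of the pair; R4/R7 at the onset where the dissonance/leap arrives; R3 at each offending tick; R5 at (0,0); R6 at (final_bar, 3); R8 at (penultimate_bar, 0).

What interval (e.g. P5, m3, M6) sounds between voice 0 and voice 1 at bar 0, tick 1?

P8

voice 0=C3 voice 1=C4 -> P8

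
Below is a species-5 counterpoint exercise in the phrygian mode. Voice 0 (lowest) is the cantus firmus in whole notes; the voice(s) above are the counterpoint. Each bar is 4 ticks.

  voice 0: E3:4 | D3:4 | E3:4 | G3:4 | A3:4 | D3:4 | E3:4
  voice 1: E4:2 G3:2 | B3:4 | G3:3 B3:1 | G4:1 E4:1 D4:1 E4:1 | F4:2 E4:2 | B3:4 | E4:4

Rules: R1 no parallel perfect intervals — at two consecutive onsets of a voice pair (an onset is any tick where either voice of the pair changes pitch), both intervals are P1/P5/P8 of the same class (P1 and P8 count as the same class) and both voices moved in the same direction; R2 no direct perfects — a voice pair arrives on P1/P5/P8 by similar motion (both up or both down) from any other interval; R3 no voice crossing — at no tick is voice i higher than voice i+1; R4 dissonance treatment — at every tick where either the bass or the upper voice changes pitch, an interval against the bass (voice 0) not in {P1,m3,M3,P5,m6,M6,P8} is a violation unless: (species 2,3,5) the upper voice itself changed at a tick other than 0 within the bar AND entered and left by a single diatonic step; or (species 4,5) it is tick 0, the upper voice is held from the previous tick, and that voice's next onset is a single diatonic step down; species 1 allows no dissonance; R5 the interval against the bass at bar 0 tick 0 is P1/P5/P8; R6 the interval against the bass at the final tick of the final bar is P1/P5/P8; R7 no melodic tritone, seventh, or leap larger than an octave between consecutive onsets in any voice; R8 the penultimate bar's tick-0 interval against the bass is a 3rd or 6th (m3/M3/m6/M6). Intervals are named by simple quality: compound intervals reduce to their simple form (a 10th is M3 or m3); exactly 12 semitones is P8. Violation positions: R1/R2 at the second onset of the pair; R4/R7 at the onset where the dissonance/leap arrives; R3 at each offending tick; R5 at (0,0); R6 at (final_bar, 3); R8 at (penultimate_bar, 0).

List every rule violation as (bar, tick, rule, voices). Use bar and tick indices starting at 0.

(3, 0, R2, (0, 1))
(6, 0, R2, (0, 1))

bar 0: v0=E3 v1=E4 downbeat P8
bar 1: v0=D3 v1=B3 downbeat M6
bar 2: v0=E3 v1=G3 downbeat m3
bar 3: v0=G3 v1=G4 downbeat P8
bar 4: v0=A3 v1=F4 downbeat m6
bar 5: v0=D3 v1=B3 downbeat M6
bar 6: v0=E3 v1=E4 downbeat P8
  -> R2 @ bar 3 tick 0 v(0, 1): E3/B3 P5 -> G3/G4 P8 similar
  -> R2 @ bar 6 tick 0 v(0, 1): D3/B3 M6 -> E3/E4 P8 similar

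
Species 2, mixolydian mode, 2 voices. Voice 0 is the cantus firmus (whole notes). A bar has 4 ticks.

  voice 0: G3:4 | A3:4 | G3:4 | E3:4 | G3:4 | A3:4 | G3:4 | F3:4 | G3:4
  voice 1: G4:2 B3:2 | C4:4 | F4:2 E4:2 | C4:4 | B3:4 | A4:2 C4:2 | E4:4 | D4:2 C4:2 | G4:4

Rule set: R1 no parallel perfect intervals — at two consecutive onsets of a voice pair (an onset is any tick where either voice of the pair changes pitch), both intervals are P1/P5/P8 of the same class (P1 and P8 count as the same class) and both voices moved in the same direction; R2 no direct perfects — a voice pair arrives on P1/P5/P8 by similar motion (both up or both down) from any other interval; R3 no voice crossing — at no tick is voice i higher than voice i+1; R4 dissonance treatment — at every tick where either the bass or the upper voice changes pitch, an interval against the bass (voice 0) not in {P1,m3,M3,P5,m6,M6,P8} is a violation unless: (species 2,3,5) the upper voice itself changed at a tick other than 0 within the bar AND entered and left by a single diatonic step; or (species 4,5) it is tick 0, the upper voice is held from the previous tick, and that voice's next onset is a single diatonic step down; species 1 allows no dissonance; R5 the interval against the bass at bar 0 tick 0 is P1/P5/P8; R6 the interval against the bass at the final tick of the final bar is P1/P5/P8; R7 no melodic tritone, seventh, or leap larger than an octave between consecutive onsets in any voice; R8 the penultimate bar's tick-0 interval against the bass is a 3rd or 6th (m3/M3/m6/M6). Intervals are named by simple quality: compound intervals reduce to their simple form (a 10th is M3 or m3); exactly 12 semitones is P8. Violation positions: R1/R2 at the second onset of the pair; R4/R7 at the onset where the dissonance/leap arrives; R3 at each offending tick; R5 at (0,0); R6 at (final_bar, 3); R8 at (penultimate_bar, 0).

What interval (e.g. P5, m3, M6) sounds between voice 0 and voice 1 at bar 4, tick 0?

voice 0=G3 voice 1=B3 -> M3

M3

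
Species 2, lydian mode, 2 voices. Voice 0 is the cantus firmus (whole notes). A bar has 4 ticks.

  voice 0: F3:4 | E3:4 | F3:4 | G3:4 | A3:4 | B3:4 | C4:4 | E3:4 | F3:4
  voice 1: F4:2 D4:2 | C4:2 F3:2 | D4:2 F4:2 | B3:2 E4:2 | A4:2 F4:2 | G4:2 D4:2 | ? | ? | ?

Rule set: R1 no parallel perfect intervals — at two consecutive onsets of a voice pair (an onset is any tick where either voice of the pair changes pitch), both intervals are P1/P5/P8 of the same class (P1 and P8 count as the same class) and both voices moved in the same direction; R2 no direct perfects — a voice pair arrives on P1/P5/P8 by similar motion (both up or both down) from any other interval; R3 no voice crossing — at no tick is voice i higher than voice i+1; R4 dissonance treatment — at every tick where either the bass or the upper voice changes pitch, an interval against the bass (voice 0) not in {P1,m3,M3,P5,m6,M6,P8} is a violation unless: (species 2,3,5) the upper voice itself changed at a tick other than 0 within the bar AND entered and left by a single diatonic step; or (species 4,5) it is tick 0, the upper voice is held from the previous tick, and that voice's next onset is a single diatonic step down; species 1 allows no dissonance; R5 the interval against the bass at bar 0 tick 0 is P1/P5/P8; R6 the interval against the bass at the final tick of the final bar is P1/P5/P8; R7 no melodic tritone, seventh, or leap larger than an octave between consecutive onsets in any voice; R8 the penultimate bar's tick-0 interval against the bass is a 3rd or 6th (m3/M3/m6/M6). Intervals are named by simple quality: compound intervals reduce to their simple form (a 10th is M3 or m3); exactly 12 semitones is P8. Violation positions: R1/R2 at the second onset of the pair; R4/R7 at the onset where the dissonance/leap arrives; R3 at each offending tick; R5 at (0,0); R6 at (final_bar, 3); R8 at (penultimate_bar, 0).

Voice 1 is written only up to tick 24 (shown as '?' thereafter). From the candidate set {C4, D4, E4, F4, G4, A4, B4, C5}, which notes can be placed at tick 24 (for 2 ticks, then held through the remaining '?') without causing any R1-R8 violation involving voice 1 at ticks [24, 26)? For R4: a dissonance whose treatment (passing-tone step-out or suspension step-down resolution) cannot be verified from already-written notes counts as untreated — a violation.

C4: legal
D4: violates R4
E4: legal
F4: violates R4
G4: violates R2
A4: legal
B4: violates R4
C5: violates R2,R7

{A4, C4, E4}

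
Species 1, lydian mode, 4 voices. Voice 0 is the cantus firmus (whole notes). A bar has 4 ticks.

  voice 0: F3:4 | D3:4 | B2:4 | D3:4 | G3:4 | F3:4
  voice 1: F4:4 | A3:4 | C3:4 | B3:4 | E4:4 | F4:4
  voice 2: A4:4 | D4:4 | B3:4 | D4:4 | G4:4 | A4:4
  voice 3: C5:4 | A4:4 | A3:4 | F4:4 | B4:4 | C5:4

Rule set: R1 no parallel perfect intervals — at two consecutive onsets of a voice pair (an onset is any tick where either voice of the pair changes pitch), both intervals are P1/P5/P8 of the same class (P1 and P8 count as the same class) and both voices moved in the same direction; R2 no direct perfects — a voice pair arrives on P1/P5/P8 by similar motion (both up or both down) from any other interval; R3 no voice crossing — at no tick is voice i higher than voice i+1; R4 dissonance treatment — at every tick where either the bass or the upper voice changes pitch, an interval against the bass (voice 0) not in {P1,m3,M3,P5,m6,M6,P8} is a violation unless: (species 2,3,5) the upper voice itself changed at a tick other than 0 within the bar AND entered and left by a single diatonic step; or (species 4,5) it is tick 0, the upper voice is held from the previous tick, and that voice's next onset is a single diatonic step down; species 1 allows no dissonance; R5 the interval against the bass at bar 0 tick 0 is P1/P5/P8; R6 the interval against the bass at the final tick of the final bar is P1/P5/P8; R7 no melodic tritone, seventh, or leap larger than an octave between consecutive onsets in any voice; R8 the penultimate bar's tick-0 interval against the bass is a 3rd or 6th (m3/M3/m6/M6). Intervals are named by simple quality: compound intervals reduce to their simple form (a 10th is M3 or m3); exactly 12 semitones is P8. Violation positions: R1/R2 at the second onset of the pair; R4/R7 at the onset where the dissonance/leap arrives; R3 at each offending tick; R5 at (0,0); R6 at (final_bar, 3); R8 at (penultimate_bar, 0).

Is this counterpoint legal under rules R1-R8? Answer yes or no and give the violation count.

bar 0: v0=F3 v1=F4 v2=A4 v3=C5 (P5)
bar 1: v0=D3 v1=A3 v2=D4 v3=A4 (P5)
bar 2: v0=B2 v1=C3 v2=B3 v3=A3 (m7)
bar 3: v0=D3 v1=B3 v2=D4 v3=F4 (m3)
bar 4: v0=G3 v1=E4 v2=G4 v3=B4 (M3)
bar 5: v0=F3 v1=F4 v2=A4 v3=C5 (P5)
  R5 @ bar0.0: opens on M3
  R1 @ bar1.0: F3/C5 P5 -> D3/A4 P5 similar
  R2 @ bar1.0: F3/F4 P8 -> D3/A3 P5 similar
  R2 @ bar1.0: F3/A4 M3 -> D3/D4 P8 similar
  R2 @ bar1.0: F4/C5 P5 -> A3/A4 P8 similar
  R2 @ bar1.0: A4/C5 m3 -> D4/A4 P5 similar
  R1 @ bar2.0: D3/D4 P8 -> B2/B3 P8 similar
  R3 @ bar2.0: B3 above A3
  R4 @ bar2.0: B2/C3 m2 untreated
  R4 @ bar2.0: B2/A3 m7 untreated
  R3 @ bar2.1: B3 above A3
  R3 @ bar2.2: B3 above A3
  R3 @ bar2.3: B3 above A3
  R1 @ bar3.0: B2/B3 P8 -> D3/D4 P8 similar
  R7 @ bar3.0: C3->B3 leap 11st
  R1 @ bar4.0: D3/D4 P8 -> G3/G4 P8 similar
  R2 @ bar4.0: B3/F4 TT -> E4/B4 P5 similar
  R7 @ bar4.0: F4->B4 leap 6st
  R8 @ bar4.0: penult P8 not 3rd/6th
  R1 @ bar5.0: E4/B4 P5 -> F4/C5 P5 similar
  R6 @ bar5.3: closes on M3

No (21 violations)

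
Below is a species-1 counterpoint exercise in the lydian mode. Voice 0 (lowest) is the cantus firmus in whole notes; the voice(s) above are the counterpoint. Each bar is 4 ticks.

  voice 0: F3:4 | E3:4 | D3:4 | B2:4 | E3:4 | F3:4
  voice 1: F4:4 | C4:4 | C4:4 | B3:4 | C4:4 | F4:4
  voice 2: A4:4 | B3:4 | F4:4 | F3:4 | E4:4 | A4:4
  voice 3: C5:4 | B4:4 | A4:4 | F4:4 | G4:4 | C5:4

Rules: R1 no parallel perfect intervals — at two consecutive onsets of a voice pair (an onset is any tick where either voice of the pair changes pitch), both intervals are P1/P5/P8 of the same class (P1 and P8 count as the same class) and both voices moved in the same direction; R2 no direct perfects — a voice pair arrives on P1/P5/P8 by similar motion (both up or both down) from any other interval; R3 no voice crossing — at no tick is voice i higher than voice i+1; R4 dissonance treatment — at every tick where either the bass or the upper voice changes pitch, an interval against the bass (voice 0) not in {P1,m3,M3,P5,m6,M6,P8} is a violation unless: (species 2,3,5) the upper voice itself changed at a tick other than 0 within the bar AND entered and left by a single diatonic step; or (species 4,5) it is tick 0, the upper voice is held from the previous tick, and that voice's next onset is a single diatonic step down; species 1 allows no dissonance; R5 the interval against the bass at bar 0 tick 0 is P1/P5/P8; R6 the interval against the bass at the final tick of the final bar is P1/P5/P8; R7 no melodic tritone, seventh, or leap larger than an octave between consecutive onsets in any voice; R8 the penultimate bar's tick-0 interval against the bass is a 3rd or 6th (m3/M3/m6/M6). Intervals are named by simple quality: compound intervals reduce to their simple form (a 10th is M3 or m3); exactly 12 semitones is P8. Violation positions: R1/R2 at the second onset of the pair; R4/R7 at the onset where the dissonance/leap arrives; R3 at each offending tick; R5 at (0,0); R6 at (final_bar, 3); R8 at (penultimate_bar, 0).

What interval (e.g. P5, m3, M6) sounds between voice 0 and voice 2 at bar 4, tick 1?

voice 0=E3 voice 2=E4 -> P8

P8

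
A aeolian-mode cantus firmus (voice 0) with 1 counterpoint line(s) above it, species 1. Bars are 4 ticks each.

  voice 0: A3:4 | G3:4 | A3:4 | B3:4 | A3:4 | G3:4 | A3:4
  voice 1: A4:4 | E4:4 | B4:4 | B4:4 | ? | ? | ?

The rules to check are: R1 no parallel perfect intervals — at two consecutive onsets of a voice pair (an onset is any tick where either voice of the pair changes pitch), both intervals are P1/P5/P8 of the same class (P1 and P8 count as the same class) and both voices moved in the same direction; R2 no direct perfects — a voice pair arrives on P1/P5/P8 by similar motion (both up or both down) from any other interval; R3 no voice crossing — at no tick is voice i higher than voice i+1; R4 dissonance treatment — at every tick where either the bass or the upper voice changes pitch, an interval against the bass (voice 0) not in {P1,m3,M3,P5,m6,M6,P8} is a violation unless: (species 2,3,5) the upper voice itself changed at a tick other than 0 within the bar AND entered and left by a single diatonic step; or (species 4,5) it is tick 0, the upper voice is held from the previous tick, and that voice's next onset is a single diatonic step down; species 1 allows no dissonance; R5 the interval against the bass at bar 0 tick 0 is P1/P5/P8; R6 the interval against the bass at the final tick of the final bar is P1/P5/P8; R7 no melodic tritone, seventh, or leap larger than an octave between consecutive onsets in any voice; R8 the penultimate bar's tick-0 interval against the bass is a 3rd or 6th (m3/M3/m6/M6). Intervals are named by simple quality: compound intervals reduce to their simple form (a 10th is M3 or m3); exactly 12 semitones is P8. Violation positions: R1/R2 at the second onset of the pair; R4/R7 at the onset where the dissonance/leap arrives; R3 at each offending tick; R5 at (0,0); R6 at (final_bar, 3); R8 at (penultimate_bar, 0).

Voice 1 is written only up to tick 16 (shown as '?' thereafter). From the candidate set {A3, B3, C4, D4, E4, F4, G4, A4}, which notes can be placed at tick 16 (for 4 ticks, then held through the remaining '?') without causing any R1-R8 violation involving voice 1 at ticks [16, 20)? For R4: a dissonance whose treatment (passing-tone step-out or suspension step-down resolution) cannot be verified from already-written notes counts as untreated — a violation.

{}

A3: violates R1,R7
B3: violates R4
C4: violates R7
D4: violates R4
E4: violates R2
F4: violates R7
G4: violates R4
A4: violates R1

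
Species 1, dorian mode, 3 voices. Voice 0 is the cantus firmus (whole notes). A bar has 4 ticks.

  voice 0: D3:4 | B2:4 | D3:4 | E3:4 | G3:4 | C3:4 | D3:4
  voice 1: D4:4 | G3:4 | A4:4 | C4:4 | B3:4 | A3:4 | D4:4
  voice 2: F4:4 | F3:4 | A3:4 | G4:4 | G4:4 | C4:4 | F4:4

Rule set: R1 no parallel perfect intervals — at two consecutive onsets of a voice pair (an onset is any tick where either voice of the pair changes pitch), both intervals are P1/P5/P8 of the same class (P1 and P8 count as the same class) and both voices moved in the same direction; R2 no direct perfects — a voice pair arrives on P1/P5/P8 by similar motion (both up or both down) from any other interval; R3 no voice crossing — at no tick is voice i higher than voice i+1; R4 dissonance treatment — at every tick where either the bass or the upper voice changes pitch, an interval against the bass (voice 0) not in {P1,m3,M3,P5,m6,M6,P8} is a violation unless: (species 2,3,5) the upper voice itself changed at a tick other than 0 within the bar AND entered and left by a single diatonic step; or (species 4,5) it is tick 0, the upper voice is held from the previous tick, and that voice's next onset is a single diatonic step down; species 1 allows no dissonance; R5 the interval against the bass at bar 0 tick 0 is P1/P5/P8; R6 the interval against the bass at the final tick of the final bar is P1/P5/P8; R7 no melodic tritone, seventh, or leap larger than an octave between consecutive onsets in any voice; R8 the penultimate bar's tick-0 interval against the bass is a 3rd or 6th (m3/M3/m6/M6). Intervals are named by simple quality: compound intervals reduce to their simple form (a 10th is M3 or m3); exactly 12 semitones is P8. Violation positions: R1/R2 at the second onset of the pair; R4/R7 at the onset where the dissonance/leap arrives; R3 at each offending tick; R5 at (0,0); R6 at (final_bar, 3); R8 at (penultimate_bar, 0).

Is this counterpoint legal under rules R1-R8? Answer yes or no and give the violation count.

bar 0: v0=D3 v1=D4 v2=F4 (m3)
bar 1: v0=B2 v1=G3 v2=F3 (TT)
bar 2: v0=D3 v1=A4 v2=A3 (P5)
bar 3: v0=E3 v1=C4 v2=G4 (m3)
bar 4: v0=G3 v1=B3 v2=G4 (P8)
bar 5: v0=C3 v1=A3 v2=C4 (P8)
bar 6: v0=D3 v1=D4 v2=F4 (m3)
  R5 @ bar0.0: opens on m3
  R3 @ bar1.0: G3 above F3
  R4 @ bar1.0: B2/F3 TT untreated
  R3 @ bar1.1: G3 above F3
  R3 @ bar1.2: G3 above F3
  R3 @ bar1.3: G3 above F3
  R2 @ bar2.0: B2/G3 m6 -> D3/A4 P5 similar
  R2 @ bar2.0: B2/F3 TT -> D3/A3 P5 similar
  R2 @ bar2.0: G3/F3 M2 -> A4/A3 P8 similar
  R3 @ bar2.0: A4 above A3
  R7 @ bar2.0: G3->A4 leap 14st
  R3 @ bar2.1: A4 above A3
  R3 @ bar2.2: A4 above A3
  R3 @ bar2.3: A4 above A3
  R7 @ bar3.0: A3->G4 leap 10st
  R1 @ bar5.0: G3/G4 P8 -> C3/C4 P8 similar
  R8 @ bar5.0: penult P8 not 3rd/6th
  R2 @ bar6.0: C3/A3 M6 -> D3/D4 P8 similar
  R6 @ bar6.3: closes on m3

No (19 violations)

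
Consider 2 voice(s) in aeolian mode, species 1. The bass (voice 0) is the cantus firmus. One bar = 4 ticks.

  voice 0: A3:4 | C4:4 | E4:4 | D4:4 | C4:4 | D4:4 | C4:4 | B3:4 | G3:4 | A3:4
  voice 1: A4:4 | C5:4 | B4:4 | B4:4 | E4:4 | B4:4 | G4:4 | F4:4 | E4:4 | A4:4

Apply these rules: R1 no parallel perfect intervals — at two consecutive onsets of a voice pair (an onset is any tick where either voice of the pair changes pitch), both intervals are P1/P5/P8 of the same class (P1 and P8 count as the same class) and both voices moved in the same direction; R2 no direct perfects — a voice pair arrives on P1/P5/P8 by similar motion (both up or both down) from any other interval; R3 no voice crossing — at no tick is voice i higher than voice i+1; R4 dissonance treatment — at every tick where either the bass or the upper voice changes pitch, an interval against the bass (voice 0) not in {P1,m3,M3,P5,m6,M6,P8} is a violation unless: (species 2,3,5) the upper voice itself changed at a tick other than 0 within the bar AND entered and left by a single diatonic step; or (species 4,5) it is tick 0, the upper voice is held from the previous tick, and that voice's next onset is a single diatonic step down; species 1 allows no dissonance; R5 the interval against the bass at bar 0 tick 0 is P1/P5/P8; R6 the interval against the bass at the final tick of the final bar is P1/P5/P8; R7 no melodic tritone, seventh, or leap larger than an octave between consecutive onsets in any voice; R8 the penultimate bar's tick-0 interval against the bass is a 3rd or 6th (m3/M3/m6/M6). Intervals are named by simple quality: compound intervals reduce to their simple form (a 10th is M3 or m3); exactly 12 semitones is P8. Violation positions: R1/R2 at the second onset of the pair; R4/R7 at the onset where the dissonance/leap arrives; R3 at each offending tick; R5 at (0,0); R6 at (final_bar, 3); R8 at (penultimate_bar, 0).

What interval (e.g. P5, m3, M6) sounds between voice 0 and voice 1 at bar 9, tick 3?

P8

voice 0=A3 voice 1=A4 -> P8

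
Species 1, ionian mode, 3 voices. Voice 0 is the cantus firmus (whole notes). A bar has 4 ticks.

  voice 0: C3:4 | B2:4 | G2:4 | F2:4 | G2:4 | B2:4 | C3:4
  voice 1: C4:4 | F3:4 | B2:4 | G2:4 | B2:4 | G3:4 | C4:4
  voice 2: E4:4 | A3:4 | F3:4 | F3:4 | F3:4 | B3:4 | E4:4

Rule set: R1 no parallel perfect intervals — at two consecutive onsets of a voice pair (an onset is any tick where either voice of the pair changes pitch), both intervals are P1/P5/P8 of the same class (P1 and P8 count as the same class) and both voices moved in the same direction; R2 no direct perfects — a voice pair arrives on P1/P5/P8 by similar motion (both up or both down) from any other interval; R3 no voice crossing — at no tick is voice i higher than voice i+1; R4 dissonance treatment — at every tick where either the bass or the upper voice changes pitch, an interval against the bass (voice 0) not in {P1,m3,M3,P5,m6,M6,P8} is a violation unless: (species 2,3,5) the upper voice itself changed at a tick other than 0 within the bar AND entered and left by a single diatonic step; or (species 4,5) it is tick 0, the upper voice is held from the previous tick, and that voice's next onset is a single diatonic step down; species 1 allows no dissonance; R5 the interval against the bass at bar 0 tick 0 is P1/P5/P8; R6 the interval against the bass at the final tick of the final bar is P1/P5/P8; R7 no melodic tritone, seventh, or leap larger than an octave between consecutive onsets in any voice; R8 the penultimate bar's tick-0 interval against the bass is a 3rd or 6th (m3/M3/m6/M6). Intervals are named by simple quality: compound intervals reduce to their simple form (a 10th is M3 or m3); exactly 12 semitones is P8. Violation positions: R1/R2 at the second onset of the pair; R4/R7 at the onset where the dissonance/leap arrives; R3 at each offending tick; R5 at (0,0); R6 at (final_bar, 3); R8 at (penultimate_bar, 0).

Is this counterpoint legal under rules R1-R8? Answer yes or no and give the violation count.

bar 0: v0=C3 v1=C4 v2=E4 (M3)
bar 1: v0=B2 v1=F3 v2=A3 (m7)
bar 2: v0=G2 v1=B2 v2=F3 (m7)
bar 3: v0=F2 v1=G2 v2=F3 (P8)
bar 4: v0=G2 v1=B2 v2=F3 (m7)
bar 5: v0=B2 v1=G3 v2=B3 (P8)
bar 6: v0=C3 v1=C4 v2=E4 (M3)
  R5 @ bar0.0: opens on M3
  R4 @ bar1.0: B2/F3 TT untreated
  R4 @ bar1.0: B2/A3 m7 untreated
  R4 @ bar2.0: G2/F3 m7 untreated
  R7 @ bar2.0: F3->B2 leap 6st
  R4 @ bar3.0: F2/G2 M2 untreated
  R4 @ bar4.0: G2/F3 m7 untreated
  R2 @ bar5.0: G2/F3 m7 -> B2/B3 P8 similar
  R7 @ bar5.0: F3->B3 leap 6st
  R8 @ bar5.0: penult P8 not 3rd/6th
  R2 @ bar6.0: B2/G3 m6 -> C3/C4 P8 similar
  R6 @ bar6.3: closes on M3

No (12 violations)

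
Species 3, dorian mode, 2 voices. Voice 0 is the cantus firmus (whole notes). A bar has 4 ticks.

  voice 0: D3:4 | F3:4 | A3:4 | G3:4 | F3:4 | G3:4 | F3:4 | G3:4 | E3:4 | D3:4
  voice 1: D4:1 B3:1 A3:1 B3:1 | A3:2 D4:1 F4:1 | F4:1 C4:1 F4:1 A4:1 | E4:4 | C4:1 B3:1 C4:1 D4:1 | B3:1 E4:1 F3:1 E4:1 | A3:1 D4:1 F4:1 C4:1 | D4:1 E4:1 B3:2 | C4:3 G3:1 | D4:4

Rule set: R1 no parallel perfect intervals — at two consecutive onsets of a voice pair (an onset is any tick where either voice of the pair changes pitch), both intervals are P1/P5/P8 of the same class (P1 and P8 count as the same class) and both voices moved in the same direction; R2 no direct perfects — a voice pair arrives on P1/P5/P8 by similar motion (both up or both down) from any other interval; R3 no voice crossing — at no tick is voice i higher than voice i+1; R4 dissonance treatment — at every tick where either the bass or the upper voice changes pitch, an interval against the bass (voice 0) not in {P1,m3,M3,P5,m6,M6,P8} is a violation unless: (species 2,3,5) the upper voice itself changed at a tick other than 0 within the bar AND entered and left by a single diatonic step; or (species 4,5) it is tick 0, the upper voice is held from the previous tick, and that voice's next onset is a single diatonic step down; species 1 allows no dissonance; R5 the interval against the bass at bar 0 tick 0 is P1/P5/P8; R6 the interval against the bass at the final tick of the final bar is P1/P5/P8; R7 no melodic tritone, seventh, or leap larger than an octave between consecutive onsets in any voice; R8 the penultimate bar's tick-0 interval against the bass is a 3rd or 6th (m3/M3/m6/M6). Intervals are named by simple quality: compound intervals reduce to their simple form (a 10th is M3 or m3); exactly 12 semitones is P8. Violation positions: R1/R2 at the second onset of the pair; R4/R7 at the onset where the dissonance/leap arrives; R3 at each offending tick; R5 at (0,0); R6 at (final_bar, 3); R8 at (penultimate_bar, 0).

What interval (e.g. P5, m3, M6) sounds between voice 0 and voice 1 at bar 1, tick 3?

voice 0=F3 voice 1=F4 -> P8

P8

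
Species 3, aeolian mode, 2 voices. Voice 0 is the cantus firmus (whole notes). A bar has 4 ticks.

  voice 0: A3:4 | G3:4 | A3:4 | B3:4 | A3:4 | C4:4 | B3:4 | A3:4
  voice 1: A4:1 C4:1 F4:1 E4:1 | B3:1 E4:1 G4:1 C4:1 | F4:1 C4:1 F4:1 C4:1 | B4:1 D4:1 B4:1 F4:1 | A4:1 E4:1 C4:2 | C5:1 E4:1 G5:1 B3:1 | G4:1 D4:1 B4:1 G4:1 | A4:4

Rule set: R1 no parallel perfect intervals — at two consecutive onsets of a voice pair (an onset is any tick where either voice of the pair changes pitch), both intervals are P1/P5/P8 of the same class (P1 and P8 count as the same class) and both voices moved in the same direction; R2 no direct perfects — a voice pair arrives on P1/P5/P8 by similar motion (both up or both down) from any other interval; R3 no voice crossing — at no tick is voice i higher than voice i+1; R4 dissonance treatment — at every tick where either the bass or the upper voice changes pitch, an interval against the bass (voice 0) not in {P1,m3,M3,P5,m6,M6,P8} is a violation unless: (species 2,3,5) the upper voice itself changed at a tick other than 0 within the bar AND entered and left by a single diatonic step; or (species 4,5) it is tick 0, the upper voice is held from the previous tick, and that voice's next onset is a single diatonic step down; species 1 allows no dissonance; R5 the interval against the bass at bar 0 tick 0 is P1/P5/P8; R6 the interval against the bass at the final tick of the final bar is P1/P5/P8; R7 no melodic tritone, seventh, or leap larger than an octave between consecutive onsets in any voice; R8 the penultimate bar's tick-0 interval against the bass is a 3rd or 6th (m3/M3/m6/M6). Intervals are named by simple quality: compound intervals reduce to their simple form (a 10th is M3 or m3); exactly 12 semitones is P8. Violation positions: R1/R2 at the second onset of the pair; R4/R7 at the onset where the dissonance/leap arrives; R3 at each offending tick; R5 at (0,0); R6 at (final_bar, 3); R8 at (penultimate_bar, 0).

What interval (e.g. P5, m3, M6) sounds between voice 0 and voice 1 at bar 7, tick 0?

voice 0=A3 voice 1=A4 -> P8

P8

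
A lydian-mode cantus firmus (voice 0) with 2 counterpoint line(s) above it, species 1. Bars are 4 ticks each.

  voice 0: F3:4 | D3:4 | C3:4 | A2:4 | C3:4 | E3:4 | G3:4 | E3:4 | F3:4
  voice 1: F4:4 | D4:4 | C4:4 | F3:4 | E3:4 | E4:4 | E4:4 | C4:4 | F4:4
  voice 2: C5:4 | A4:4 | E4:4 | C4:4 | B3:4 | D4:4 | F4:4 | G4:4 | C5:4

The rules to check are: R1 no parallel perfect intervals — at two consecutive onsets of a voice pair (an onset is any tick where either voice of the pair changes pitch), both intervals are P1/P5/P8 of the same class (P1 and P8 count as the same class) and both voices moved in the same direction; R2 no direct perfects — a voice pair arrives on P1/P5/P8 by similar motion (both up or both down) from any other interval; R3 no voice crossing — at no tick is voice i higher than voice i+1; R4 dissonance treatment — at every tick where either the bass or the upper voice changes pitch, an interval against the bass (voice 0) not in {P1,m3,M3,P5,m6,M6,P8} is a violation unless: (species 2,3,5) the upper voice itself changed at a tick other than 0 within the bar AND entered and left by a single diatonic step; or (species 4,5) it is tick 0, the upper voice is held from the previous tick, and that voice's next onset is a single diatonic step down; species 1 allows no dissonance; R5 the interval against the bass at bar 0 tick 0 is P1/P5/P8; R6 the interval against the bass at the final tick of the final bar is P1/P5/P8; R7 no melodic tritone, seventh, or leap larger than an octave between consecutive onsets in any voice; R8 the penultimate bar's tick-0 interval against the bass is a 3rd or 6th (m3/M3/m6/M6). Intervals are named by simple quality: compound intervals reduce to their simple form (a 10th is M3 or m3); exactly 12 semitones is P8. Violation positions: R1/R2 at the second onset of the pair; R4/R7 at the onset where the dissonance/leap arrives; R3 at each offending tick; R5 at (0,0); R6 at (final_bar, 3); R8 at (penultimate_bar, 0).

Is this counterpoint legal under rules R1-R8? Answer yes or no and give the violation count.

bar 0: v0=F3 v1=F4 v2=C5 (P5)
bar 1: v0=D3 v1=D4 v2=A4 (P5)
bar 2: v0=C3 v1=C4 v2=E4 (M3)
bar 3: v0=A2 v1=F3 v2=C4 (m3)
bar 4: v0=C3 v1=E3 v2=B3 (M7)
bar 5: v0=E3 v1=E4 v2=D4 (m7)
bar 6: v0=G3 v1=E4 v2=F4 (m7)
bar 7: v0=E3 v1=C4 v2=G4 (m3)
bar 8: v0=F3 v1=F4 v2=C5 (P5)
  R1 @ bar1.0: F3/F4 P8 -> D3/D4 P8 similar
  R1 @ bar1.0: F3/C5 P5 -> D3/A4 P5 similar
  R1 @ bar1.0: F4/C5 P5 -> D4/A4 P5 similar
  R1 @ bar2.0: D3/D4 P8 -> C3/C4 P8 similar
  R2 @ bar3.0: C4/E4 M3 -> F3/C4 P5 similar
  R1 @ bar4.0: F3/C4 P5 -> E3/B3 P5 similar
  R4 @ bar4.0: C3/B3 M7 untreated
  R2 @ bar5.0: C3/E3 M3 -> E3/E4 P8 similar
  R3 @ bar5.0: E4 above D4
  R4 @ bar5.0: E3/D4 m7 untreated
  R3 @ bar5.1: E4 above D4
  R3 @ bar5.2: E4 above D4
  R3 @ bar5.3: E4 above D4
  R4 @ bar6.0: G3/F4 m7 untreated
  R1 @ bar8.0: C4/G4 P5 -> F4/C5 P5 similar
  R2 @ bar8.0: E3/C4 m6 -> F3/F4 P8 similar
  R2 @ bar8.0: E3/G4 m3 -> F3/C5 P5 similar

No (17 violations)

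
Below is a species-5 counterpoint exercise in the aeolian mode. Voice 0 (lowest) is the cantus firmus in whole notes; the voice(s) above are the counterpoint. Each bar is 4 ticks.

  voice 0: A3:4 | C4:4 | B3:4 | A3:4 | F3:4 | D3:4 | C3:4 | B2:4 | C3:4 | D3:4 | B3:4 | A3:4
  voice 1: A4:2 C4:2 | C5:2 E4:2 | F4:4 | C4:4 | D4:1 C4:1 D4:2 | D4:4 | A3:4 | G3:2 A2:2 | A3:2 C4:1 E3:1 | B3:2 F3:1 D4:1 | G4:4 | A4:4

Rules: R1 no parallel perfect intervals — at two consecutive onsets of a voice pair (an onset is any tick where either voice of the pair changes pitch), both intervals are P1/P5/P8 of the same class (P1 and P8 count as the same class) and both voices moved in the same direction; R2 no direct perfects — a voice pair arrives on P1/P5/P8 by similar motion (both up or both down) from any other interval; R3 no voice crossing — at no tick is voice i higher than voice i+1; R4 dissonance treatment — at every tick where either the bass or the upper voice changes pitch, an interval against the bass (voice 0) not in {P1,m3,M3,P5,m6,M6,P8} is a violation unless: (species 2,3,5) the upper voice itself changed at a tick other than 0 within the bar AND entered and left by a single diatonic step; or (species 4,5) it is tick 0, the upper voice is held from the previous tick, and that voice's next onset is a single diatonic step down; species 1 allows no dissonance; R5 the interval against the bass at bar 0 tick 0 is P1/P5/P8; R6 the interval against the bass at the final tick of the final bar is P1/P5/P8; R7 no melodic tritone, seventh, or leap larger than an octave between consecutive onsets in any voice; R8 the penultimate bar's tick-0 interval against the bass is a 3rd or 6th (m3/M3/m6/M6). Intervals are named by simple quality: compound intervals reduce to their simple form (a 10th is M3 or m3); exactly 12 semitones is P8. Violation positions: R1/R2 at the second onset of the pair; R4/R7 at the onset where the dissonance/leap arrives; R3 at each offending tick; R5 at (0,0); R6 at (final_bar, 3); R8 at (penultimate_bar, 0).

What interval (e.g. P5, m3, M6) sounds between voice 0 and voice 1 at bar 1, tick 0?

P8

voice 0=C4 voice 1=C5 -> P8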